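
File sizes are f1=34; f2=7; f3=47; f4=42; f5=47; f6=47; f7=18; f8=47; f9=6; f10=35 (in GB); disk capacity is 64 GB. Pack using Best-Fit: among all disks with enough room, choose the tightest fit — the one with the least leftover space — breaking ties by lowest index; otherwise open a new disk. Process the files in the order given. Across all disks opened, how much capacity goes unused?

f1 (34 GB) → disk 1 (remaining 30 GB)
f2 (7 GB) → disk 1 (remaining 23 GB)
f3 (47 GB) → disk 2 (remaining 17 GB)
f4 (42 GB) → disk 3 (remaining 22 GB)
f5 (47 GB) → disk 4 (remaining 17 GB)
f6 (47 GB) → disk 5 (remaining 17 GB)
f7 (18 GB) → disk 3 (remaining 4 GB)
f8 (47 GB) → disk 6 (remaining 17 GB)
f9 (6 GB) → disk 2 (remaining 11 GB)
f10 (35 GB) → disk 7 (remaining 29 GB)
7 disks × 64 GB = 448 GB; used 330 GB; unused 118 GB.

118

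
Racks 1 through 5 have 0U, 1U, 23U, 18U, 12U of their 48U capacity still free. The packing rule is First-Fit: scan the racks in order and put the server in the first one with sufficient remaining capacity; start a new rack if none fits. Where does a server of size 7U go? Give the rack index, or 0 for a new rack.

3

Racks with room: rack 3 (23U), rack 4 (18U), rack 5 (12U).
The first with room is rack 3.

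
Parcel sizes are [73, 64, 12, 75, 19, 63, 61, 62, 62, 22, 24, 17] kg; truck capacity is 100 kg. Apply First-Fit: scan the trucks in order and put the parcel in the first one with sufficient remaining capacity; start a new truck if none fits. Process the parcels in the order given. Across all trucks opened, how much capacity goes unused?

73 kg → truck 1 (remaining 27 kg)
64 kg → truck 2 (remaining 36 kg)
12 kg → truck 1 (remaining 15 kg)
75 kg → truck 3 (remaining 25 kg)
19 kg → truck 2 (remaining 17 kg)
63 kg → truck 4 (remaining 37 kg)
61 kg → truck 5 (remaining 39 kg)
62 kg → truck 6 (remaining 38 kg)
62 kg → truck 7 (remaining 38 kg)
22 kg → truck 3 (remaining 3 kg)
24 kg → truck 4 (remaining 13 kg)
17 kg → truck 2 (remaining 0 kg)
7 trucks × 100 kg = 700 kg; used 554 kg; unused 146 kg.

146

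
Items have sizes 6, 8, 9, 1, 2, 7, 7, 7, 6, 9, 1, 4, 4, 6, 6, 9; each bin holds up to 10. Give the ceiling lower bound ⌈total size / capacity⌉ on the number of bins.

Total size = 6 + 8 + 9 + 1 + 2 + 7 + 7 + 7 + 6 + 9 + 1 + 4 + 4 + 6 + 6 + 9 = 92.
⌈92 / 10⌉ = 10.

10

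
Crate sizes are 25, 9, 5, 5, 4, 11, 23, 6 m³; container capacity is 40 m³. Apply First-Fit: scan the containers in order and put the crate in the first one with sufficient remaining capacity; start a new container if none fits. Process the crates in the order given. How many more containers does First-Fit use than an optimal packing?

0

First-Fit: [25,9,5] [5,4,11,6] [23] → 3 containers.
Total size 88 m³; any packing needs at least ⌈88/40⌉ = 3 containers.
So 3 is already optimal.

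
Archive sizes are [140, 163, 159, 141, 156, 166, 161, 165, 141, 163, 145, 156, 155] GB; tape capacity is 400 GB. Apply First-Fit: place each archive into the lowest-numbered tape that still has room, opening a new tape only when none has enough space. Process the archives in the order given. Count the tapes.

tape 1: place 140 GB, 260 GB left
tape 1: place 163 GB, 97 GB left
tape 2: place 159 GB, 241 GB left
tape 2: place 141 GB, 100 GB left
tape 3: place 156 GB, 244 GB left
tape 3: place 166 GB, 78 GB left
tape 4: place 161 GB, 239 GB left
tape 4: place 165 GB, 74 GB left
tape 5: place 141 GB, 259 GB left
tape 5: place 163 GB, 96 GB left
tape 6: place 145 GB, 255 GB left
tape 6: place 156 GB, 99 GB left
tape 7: place 155 GB, 245 GB left

7 tapes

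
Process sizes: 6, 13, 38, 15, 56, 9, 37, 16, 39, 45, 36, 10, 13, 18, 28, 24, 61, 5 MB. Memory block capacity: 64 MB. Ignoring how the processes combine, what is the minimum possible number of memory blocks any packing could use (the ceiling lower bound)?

8 memory blocks

Total size = 6 + 13 + 38 + 15 + 56 + 9 + 37 + 16 + 39 + 45 + 36 + 10 + 13 + 18 + 28 + 24 + 61 + 5 = 469 MB.
⌈469 / 64⌉ = 8.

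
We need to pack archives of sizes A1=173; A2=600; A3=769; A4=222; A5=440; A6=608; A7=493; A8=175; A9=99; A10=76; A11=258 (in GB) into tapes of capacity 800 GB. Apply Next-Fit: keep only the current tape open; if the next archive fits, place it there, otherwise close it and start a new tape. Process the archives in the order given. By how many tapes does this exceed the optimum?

1

Next-Fit: [173,600] [769] [222,440] [608] [493,175,99] [76,258] → 6 tapes.
Total size 3913 GB; any packing needs at least ⌈3913/800⌉ = 5 tapes.
An optimal packing achieves that bound: [769] [608,175] [600,173] [493,222,76] [440,258,99] → 5 tapes.
Excess: 6 − 5 = 1.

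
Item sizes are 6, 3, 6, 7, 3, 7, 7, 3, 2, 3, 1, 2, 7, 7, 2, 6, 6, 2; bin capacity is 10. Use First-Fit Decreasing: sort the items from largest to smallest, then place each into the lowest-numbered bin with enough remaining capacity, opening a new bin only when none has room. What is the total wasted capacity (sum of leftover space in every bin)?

Sorted descending: 7, 7, 7, 7, 7, 6, 6, 6, 6, 3, 3, 3, 3, 2, 2, 2, 2, 1.
7 → bin 1 (remaining 3)
7 → bin 2 (remaining 3)
7 → bin 3 (remaining 3)
7 → bin 4 (remaining 3)
7 → bin 5 (remaining 3)
6 → bin 6 (remaining 4)
6 → bin 7 (remaining 4)
6 → bin 8 (remaining 4)
6 → bin 9 (remaining 4)
3 → bin 1 (remaining 0)
3 → bin 2 (remaining 0)
3 → bin 3 (remaining 0)
3 → bin 4 (remaining 0)
2 → bin 5 (remaining 1)
2 → bin 6 (remaining 2)
2 → bin 6 (remaining 0)
2 → bin 7 (remaining 2)
1 → bin 5 (remaining 0)
9 bins × 10 = 90; used 80; unused 10.

10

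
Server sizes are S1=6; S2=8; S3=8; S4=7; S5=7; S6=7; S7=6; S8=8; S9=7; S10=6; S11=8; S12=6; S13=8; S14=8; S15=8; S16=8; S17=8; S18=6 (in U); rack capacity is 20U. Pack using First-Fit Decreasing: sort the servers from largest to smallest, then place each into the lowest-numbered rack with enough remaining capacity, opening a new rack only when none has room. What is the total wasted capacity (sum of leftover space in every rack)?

Sorted descending: 8, 8, 8, 8, 8, 8, 8, 8, 8, 7, 7, 7, 7, 6, 6, 6, 6, 6.
rack 1: place 8U, 12U left
rack 1: place 8U, 4U left
rack 2: place 8U, 12U left
rack 2: place 8U, 4U left
rack 3: place 8U, 12U left
rack 3: place 8U, 4U left
rack 4: place 8U, 12U left
rack 4: place 8U, 4U left
rack 5: place 8U, 12U left
rack 5: place 7U, 5U left
rack 6: place 7U, 13U left
rack 6: place 7U, 6U left
rack 7: place 7U, 13U left
rack 6: place 6U, 0U left
rack 7: place 6U, 7U left
rack 7: place 6U, 1U left
rack 8: place 6U, 14U left
rack 8: place 6U, 8U left
8 racks × 20U = 160U; used 130U; unused 30U.

30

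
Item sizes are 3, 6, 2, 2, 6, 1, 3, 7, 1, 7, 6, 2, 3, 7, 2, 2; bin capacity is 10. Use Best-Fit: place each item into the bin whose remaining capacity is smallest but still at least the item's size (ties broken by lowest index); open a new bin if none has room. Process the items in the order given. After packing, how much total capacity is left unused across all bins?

bin 1: place 3, 7 left
bin 1: place 6, 1 left
bin 2: place 2, 8 left
bin 2: place 2, 6 left
bin 2: place 6, 0 left
bin 1: place 1, 0 left
bin 3: place 3, 7 left
bin 3: place 7, 0 left
bin 4: place 1, 9 left
bin 4: place 7, 2 left
bin 5: place 6, 4 left
bin 4: place 2, 0 left
bin 5: place 3, 1 left
bin 6: place 7, 3 left
bin 6: place 2, 1 left
bin 7: place 2, 8 left
7 bins × 10 = 70; used 60; unused 10.

10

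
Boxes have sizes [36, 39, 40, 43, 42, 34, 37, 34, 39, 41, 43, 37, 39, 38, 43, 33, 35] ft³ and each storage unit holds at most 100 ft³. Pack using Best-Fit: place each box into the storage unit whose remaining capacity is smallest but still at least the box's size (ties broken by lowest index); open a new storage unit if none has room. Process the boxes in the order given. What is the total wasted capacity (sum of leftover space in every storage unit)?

Put 36 ft³ in storage unit 1; 64 ft³ remain.
Put 39 ft³ in storage unit 1; 25 ft³ remain.
Put 40 ft³ in storage unit 2; 60 ft³ remain.
Put 43 ft³ in storage unit 2; 17 ft³ remain.
Put 42 ft³ in storage unit 3; 58 ft³ remain.
Put 34 ft³ in storage unit 3; 24 ft³ remain.
Put 37 ft³ in storage unit 4; 63 ft³ remain.
Put 34 ft³ in storage unit 4; 29 ft³ remain.
Put 39 ft³ in storage unit 5; 61 ft³ remain.
Put 41 ft³ in storage unit 5; 20 ft³ remain.
Put 43 ft³ in storage unit 6; 57 ft³ remain.
Put 37 ft³ in storage unit 6; 20 ft³ remain.
Put 39 ft³ in storage unit 7; 61 ft³ remain.
Put 38 ft³ in storage unit 7; 23 ft³ remain.
Put 43 ft³ in storage unit 8; 57 ft³ remain.
Put 33 ft³ in storage unit 8; 24 ft³ remain.
Put 35 ft³ in storage unit 9; 65 ft³ remain.
9 storage units × 100 ft³ = 900 ft³; used 653 ft³; unused 247 ft³.

247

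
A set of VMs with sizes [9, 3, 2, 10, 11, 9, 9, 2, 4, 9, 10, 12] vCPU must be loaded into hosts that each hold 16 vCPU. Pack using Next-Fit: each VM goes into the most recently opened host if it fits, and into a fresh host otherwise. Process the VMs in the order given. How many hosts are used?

8

Put 9 vCPU in host 1; 7 vCPU remain.
Put 3 vCPU in host 1; 4 vCPU remain.
Put 2 vCPU in host 1; 2 vCPU remain.
Put 10 vCPU in host 2; 6 vCPU remain.
Put 11 vCPU in host 3; 5 vCPU remain.
Put 9 vCPU in host 4; 7 vCPU remain.
Put 9 vCPU in host 5; 7 vCPU remain.
Put 2 vCPU in host 5; 5 vCPU remain.
Put 4 vCPU in host 5; 1 vCPU remain.
Put 9 vCPU in host 6; 7 vCPU remain.
Put 10 vCPU in host 7; 6 vCPU remain.
Put 12 vCPU in host 8; 4 vCPU remain.
Final hosts: [9,3,2] [10] [11] [9] [9,2,4] [9] [10] [12].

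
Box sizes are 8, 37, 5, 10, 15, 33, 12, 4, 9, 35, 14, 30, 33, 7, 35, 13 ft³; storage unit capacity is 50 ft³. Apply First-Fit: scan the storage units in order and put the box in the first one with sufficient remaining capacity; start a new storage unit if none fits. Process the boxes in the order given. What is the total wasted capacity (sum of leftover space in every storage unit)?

8 ft³ → storage unit 1 (remaining 42 ft³)
37 ft³ → storage unit 1 (remaining 5 ft³)
5 ft³ → storage unit 1 (remaining 0 ft³)
10 ft³ → storage unit 2 (remaining 40 ft³)
15 ft³ → storage unit 2 (remaining 25 ft³)
33 ft³ → storage unit 3 (remaining 17 ft³)
12 ft³ → storage unit 2 (remaining 13 ft³)
4 ft³ → storage unit 2 (remaining 9 ft³)
9 ft³ → storage unit 2 (remaining 0 ft³)
35 ft³ → storage unit 4 (remaining 15 ft³)
14 ft³ → storage unit 3 (remaining 3 ft³)
30 ft³ → storage unit 5 (remaining 20 ft³)
33 ft³ → storage unit 6 (remaining 17 ft³)
7 ft³ → storage unit 4 (remaining 8 ft³)
35 ft³ → storage unit 7 (remaining 15 ft³)
13 ft³ → storage unit 5 (remaining 7 ft³)
7 storage units × 50 ft³ = 350 ft³; used 300 ft³; unused 50 ft³.

50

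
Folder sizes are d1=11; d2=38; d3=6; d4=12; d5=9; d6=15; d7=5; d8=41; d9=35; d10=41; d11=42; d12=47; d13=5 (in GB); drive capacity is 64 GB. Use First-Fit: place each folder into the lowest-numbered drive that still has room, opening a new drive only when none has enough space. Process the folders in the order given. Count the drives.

7

Put d1 (11 GB) in drive 1; 53 GB remain.
Put d2 (38 GB) in drive 1; 15 GB remain.
Put d3 (6 GB) in drive 1; 9 GB remain.
Put d4 (12 GB) in drive 2; 52 GB remain.
Put d5 (9 GB) in drive 1; 0 GB remain.
Put d6 (15 GB) in drive 2; 37 GB remain.
Put d7 (5 GB) in drive 2; 32 GB remain.
Put d8 (41 GB) in drive 3; 23 GB remain.
Put d9 (35 GB) in drive 4; 29 GB remain.
Put d10 (41 GB) in drive 5; 23 GB remain.
Put d11 (42 GB) in drive 6; 22 GB remain.
Put d12 (47 GB) in drive 7; 17 GB remain.
Put d13 (5 GB) in drive 2; 27 GB remain.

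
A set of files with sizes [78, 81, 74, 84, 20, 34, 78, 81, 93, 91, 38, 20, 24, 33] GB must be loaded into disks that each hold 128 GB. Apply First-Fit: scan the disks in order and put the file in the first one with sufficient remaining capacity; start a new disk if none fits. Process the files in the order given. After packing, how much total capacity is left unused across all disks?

195

Put 78 GB in disk 1; 50 GB remain.
Put 81 GB in disk 2; 47 GB remain.
Put 74 GB in disk 3; 54 GB remain.
Put 84 GB in disk 4; 44 GB remain.
Put 20 GB in disk 1; 30 GB remain.
Put 34 GB in disk 2; 13 GB remain.
Put 78 GB in disk 5; 50 GB remain.
Put 81 GB in disk 6; 47 GB remain.
Put 93 GB in disk 7; 35 GB remain.
Put 91 GB in disk 8; 37 GB remain.
Put 38 GB in disk 3; 16 GB remain.
Put 20 GB in disk 1; 10 GB remain.
Put 24 GB in disk 4; 20 GB remain.
Put 33 GB in disk 5; 17 GB remain.
8 disks × 128 GB = 1024 GB; used 829 GB; unused 195 GB.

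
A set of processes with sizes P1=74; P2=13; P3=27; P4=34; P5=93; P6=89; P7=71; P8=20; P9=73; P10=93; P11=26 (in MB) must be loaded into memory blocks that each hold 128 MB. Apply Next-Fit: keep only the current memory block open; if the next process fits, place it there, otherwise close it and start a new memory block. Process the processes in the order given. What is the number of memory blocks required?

memory block 1: place P1 (74 MB), 54 MB left
memory block 1: place P2 (13 MB), 41 MB left
memory block 1: place P3 (27 MB), 14 MB left
memory block 2: place P4 (34 MB), 94 MB left
memory block 2: place P5 (93 MB), 1 MB left
memory block 3: place P6 (89 MB), 39 MB left
memory block 4: place P7 (71 MB), 57 MB left
memory block 4: place P8 (20 MB), 37 MB left
memory block 5: place P9 (73 MB), 55 MB left
memory block 6: place P10 (93 MB), 35 MB left
memory block 6: place P11 (26 MB), 9 MB left
Final memory blocks: [74,13,27] [34,93] [89] [71,20] [73] [93,26].

6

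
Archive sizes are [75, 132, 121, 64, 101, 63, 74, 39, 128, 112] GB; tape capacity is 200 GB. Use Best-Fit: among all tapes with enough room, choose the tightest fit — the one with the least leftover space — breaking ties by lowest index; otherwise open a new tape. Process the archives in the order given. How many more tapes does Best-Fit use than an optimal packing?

1

Best-Fit: [75,121] [132,64] [101,63] [74,39] [128] [112] → 6 tapes.
Total size 909 GB; any packing needs at least ⌈909/200⌉ = 5 tapes.
An optimal packing achieves that bound: [132,64] [128,63] [121,75] [112,74] [101,39] → 5 tapes.
Excess: 6 − 5 = 1.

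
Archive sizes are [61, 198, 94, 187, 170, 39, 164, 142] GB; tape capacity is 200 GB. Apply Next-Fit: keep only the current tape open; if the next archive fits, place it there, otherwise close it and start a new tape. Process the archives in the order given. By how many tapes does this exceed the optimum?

2

Next-Fit: [61] [198] [94] [187] [170] [39] [164] [142] → 8 tapes.
Total size 1055 GB; any packing needs at least ⌈1055/200⌉ = 6 tapes.
An optimal packing achieves that bound: [198] [187] [170] [164] [142,39] [94,61] → 6 tapes.
Excess: 8 − 6 = 2.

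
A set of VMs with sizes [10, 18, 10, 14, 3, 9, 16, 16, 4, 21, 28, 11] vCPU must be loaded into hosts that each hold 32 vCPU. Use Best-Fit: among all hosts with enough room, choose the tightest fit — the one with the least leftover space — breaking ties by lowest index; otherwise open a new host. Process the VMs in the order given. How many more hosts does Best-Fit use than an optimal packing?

1

Best-Fit: [10,18,3] [10,14] [9,16,4] [16] [21,11] [28] → 6 hosts.
Total size 160 vCPU; any packing needs at least ⌈160/32⌉ = 5 hosts.
An optimal packing achieves that bound: [28,4] [21,11] [18,14] [16,16] [10,10,9,3] → 5 hosts.
Excess: 6 − 5 = 1.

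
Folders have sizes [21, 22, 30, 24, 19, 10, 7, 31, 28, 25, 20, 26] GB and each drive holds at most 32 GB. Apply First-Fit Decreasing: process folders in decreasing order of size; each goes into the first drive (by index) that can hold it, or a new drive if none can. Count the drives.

10

Sorted descending: 31, 30, 28, 26, 25, 24, 22, 21, 20, 19, 10, 7.
Put 31 GB in drive 1; 1 GB remain.
Put 30 GB in drive 2; 2 GB remain.
Put 28 GB in drive 3; 4 GB remain.
Put 26 GB in drive 4; 6 GB remain.
Put 25 GB in drive 5; 7 GB remain.
Put 24 GB in drive 6; 8 GB remain.
Put 22 GB in drive 7; 10 GB remain.
Put 21 GB in drive 8; 11 GB remain.
Put 20 GB in drive 9; 12 GB remain.
Put 19 GB in drive 10; 13 GB remain.
Put 10 GB in drive 7; 0 GB remain.
Put 7 GB in drive 5; 0 GB remain.
Final drives: [31] [30] [28] [26] [25,7] [24] [22,10] [21] [20] [19].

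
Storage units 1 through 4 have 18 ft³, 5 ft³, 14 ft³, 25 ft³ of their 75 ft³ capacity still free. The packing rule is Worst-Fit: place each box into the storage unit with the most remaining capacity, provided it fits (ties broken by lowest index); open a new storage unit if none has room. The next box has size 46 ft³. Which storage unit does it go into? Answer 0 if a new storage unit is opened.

0

No storage unit has ≥ 46 ft³ free, so a new storage unit is opened.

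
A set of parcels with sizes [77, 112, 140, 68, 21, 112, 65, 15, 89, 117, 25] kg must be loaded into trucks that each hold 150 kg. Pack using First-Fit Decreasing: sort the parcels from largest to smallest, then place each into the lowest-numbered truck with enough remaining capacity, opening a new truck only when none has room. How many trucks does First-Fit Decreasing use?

Sorted descending: 140, 117, 112, 112, 89, 77, 68, 65, 25, 21, 15.
Put 140 kg in truck 1; 10 kg remain.
Put 117 kg in truck 2; 33 kg remain.
Put 112 kg in truck 3; 38 kg remain.
Put 112 kg in truck 4; 38 kg remain.
Put 89 kg in truck 5; 61 kg remain.
Put 77 kg in truck 6; 73 kg remain.
Put 68 kg in truck 6; 5 kg remain.
Put 65 kg in truck 7; 85 kg remain.
Put 25 kg in truck 2; 8 kg remain.
Put 21 kg in truck 3; 17 kg remain.
Put 15 kg in truck 3; 2 kg remain.

7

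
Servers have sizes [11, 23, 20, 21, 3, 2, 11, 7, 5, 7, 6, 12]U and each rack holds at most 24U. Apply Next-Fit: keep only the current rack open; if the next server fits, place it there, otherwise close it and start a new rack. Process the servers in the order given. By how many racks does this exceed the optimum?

1

Next-Fit: [11] [23] [20] [21,3] [2,11,7] [5,7,6] [12] → 7 racks.
Total size 128U; any packing needs at least ⌈128/24⌉ = 6 racks.
An optimal packing achieves that bound: [23] [21,3] [20,2] [12,11] [11,7,6] [7,5] → 6 racks.
Excess: 7 − 6 = 1.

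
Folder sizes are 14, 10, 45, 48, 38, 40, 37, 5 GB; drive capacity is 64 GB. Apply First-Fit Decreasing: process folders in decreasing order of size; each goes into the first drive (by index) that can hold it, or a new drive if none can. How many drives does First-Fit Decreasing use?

5

Sorted descending: 48, 45, 40, 38, 37, 14, 10, 5.
48 GB → drive 1 (remaining 16 GB)
45 GB → drive 2 (remaining 19 GB)
40 GB → drive 3 (remaining 24 GB)
38 GB → drive 4 (remaining 26 GB)
37 GB → drive 5 (remaining 27 GB)
14 GB → drive 1 (remaining 2 GB)
10 GB → drive 2 (remaining 9 GB)
5 GB → drive 2 (remaining 4 GB)
Final drives: [48,14] [45,10,5] [40] [38] [37].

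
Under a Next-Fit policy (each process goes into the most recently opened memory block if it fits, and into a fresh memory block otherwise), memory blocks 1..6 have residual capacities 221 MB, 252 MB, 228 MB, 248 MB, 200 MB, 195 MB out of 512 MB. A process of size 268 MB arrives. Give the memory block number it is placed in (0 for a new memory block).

0

Next-Fit only looks at memory block 6, which has 195 MB free.
268 MB does not fit, so a new memory block is opened.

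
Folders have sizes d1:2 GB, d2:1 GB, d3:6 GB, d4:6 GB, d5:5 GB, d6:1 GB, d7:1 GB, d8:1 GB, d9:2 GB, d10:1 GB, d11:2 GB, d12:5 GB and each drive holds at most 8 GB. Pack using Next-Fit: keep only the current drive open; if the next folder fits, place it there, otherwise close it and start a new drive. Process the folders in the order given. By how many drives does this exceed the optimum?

Next-Fit: [2,1] [6] [6] [5,1,1,1] [2,1,2] [5] → 6 drives.
Total size 33 GB; any packing needs at least ⌈33/8⌉ = 5 drives.
An optimal packing achieves that bound: [6,2] [6,2] [5,2,1] [5,1,1,1] [1] → 5 drives.
Excess: 6 − 5 = 1.

1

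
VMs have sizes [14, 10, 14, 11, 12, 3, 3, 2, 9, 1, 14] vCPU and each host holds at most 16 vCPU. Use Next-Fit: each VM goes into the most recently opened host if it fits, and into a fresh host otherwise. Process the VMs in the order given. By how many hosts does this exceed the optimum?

Next-Fit: [14] [10] [14] [11] [12,3] [3,2,9,1] [14] → 7 hosts.
7 VMs exceed 8 vCPU (half the capacity), and no two of those can share a host, so at least 7 hosts are needed.
So 7 is already optimal.

0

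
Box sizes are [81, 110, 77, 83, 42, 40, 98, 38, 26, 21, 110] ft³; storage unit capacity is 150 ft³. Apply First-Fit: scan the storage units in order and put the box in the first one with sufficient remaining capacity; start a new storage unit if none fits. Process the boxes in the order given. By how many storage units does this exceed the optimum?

First-Fit: [81,42,26] [110,40] [77,38,21] [83] [98] [110] → 6 storage units.
6 boxes exceed 75 ft³ (half the capacity), and no two of those can share a storage unit, so at least 6 storage units are needed.
So 6 is already optimal.

0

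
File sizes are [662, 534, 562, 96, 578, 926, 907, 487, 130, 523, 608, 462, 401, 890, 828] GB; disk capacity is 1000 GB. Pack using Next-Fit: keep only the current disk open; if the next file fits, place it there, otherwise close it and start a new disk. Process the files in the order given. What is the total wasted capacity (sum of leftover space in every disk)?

Put 662 GB in disk 1; 338 GB remain.
Put 534 GB in disk 2; 466 GB remain.
Put 562 GB in disk 3; 438 GB remain.
Put 96 GB in disk 3; 342 GB remain.
Put 578 GB in disk 4; 422 GB remain.
Put 926 GB in disk 5; 74 GB remain.
Put 907 GB in disk 6; 93 GB remain.
Put 487 GB in disk 7; 513 GB remain.
Put 130 GB in disk 7; 383 GB remain.
Put 523 GB in disk 8; 477 GB remain.
Put 608 GB in disk 9; 392 GB remain.
Put 462 GB in disk 10; 538 GB remain.
Put 401 GB in disk 10; 137 GB remain.
Put 890 GB in disk 11; 110 GB remain.
Put 828 GB in disk 12; 172 GB remain.
12 disks × 1000 GB = 12000 GB; used 8594 GB; unused 3406 GB.

3406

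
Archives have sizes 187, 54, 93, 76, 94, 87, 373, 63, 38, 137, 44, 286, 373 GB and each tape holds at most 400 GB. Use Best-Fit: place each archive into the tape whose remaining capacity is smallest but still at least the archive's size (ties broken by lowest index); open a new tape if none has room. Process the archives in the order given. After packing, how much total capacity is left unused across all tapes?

495

187 GB → tape 1 (remaining 213 GB)
54 GB → tape 1 (remaining 159 GB)
93 GB → tape 1 (remaining 66 GB)
76 GB → tape 2 (remaining 324 GB)
94 GB → tape 2 (remaining 230 GB)
87 GB → tape 2 (remaining 143 GB)
373 GB → tape 3 (remaining 27 GB)
63 GB → tape 1 (remaining 3 GB)
38 GB → tape 2 (remaining 105 GB)
137 GB → tape 4 (remaining 263 GB)
44 GB → tape 2 (remaining 61 GB)
286 GB → tape 5 (remaining 114 GB)
373 GB → tape 6 (remaining 27 GB)
6 tapes × 400 GB = 2400 GB; used 1905 GB; unused 495 GB.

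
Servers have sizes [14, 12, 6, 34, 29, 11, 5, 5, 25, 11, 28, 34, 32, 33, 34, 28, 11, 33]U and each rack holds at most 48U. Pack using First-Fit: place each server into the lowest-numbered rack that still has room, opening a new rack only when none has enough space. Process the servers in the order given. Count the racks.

11 racks

rack 1: place 14U, 34U left
rack 1: place 12U, 22U left
rack 1: place 6U, 16U left
rack 2: place 34U, 14U left
rack 3: place 29U, 19U left
rack 1: place 11U, 5U left
rack 1: place 5U, 0U left
rack 2: place 5U, 9U left
rack 4: place 25U, 23U left
rack 3: place 11U, 8U left
rack 5: place 28U, 20U left
rack 6: place 34U, 14U left
rack 7: place 32U, 16U left
rack 8: place 33U, 15U left
rack 9: place 34U, 14U left
rack 10: place 28U, 20U left
rack 4: place 11U, 12U left
rack 11: place 33U, 15U left
Final racks: [14,12,6,11,5] [34,5] [29,11] [25,11] [28] [34] [32] [33] [34] [28] [33].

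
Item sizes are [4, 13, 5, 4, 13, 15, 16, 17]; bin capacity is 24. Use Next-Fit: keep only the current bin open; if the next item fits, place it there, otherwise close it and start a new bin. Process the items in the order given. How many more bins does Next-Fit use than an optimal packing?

0

Next-Fit: [4,13,5] [4,13] [15] [16] [17] → 5 bins.
5 items exceed 12 (half the capacity), and no two of those can share a bin, so at least 5 bins are needed.
So 5 is already optimal.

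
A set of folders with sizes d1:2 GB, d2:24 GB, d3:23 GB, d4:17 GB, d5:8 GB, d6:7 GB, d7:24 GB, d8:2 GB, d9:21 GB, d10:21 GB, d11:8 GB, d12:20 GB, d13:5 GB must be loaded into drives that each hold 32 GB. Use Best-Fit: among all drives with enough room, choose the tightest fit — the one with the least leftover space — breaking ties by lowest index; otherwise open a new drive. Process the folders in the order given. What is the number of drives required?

7

d1 (2 GB) → drive 1 (remaining 30 GB)
d2 (24 GB) → drive 1 (remaining 6 GB)
d3 (23 GB) → drive 2 (remaining 9 GB)
d4 (17 GB) → drive 3 (remaining 15 GB)
d5 (8 GB) → drive 2 (remaining 1 GB)
d6 (7 GB) → drive 3 (remaining 8 GB)
d7 (24 GB) → drive 4 (remaining 8 GB)
d8 (2 GB) → drive 1 (remaining 4 GB)
d9 (21 GB) → drive 5 (remaining 11 GB)
d10 (21 GB) → drive 6 (remaining 11 GB)
d11 (8 GB) → drive 3 (remaining 0 GB)
d12 (20 GB) → drive 7 (remaining 12 GB)
d13 (5 GB) → drive 4 (remaining 3 GB)
Final drives: [2,24,2] [23,8] [17,7,8] [24,5] [21] [21] [20].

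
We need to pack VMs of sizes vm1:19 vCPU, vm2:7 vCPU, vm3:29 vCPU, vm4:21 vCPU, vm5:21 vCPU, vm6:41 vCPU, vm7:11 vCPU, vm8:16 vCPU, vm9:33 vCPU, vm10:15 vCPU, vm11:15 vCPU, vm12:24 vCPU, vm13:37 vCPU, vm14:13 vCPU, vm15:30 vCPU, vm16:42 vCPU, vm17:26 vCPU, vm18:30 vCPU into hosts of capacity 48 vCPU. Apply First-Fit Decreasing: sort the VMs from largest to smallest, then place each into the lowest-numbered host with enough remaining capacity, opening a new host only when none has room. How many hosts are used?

10 hosts

Sorted descending: 42, 41, 37, 33, 30, 30, 29, 26, 24, 21, 21, 19, 16, 15, 15, 13, 11, 7.
host 1: place 42 vCPU, 6 vCPU left
host 2: place 41 vCPU, 7 vCPU left
host 3: place 37 vCPU, 11 vCPU left
host 4: place 33 vCPU, 15 vCPU left
host 5: place 30 vCPU, 18 vCPU left
host 6: place 30 vCPU, 18 vCPU left
host 7: place 29 vCPU, 19 vCPU left
host 8: place 26 vCPU, 22 vCPU left
host 9: place 24 vCPU, 24 vCPU left
host 8: place 21 vCPU, 1 vCPU left
host 9: place 21 vCPU, 3 vCPU left
host 7: place 19 vCPU, 0 vCPU left
host 5: place 16 vCPU, 2 vCPU left
host 4: place 15 vCPU, 0 vCPU left
host 6: place 15 vCPU, 3 vCPU left
host 10: place 13 vCPU, 35 vCPU left
host 3: place 11 vCPU, 0 vCPU left
host 2: place 7 vCPU, 0 vCPU left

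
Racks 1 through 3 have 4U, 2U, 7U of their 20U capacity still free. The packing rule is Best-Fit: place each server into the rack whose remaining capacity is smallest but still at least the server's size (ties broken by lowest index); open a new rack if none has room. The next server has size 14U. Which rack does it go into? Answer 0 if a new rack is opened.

No rack has ≥ 14U free, so a new rack is opened.

0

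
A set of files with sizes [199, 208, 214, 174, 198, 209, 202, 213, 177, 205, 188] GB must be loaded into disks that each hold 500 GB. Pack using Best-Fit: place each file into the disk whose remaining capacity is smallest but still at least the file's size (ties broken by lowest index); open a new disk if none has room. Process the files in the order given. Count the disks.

Put 199 GB in disk 1; 301 GB remain.
Put 208 GB in disk 1; 93 GB remain.
Put 214 GB in disk 2; 286 GB remain.
Put 174 GB in disk 2; 112 GB remain.
Put 198 GB in disk 3; 302 GB remain.
Put 209 GB in disk 3; 93 GB remain.
Put 202 GB in disk 4; 298 GB remain.
Put 213 GB in disk 4; 85 GB remain.
Put 177 GB in disk 5; 323 GB remain.
Put 205 GB in disk 5; 118 GB remain.
Put 188 GB in disk 6; 312 GB remain.
Final disks: [199,208] [214,174] [198,209] [202,213] [177,205] [188].

6 disks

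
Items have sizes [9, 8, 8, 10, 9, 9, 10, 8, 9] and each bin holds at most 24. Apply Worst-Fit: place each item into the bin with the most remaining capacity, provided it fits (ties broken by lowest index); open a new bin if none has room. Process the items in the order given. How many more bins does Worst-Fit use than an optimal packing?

Worst-Fit: [9,8] [8,10] [9,9] [10,8] [9] → 5 bins.
Total size 80; any packing needs at least ⌈80/24⌉ = 4 bins.
An optimal packing achieves that bound: [10,10] [9,9] [9,9] [8,8,8] → 4 bins.
Excess: 5 − 4 = 1.

1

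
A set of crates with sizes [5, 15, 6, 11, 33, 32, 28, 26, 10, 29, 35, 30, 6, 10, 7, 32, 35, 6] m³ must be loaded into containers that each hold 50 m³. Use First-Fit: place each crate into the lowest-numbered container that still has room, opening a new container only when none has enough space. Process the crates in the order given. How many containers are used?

5 m³ → container 1 (remaining 45 m³)
15 m³ → container 1 (remaining 30 m³)
6 m³ → container 1 (remaining 24 m³)
11 m³ → container 1 (remaining 13 m³)
33 m³ → container 2 (remaining 17 m³)
32 m³ → container 3 (remaining 18 m³)
28 m³ → container 4 (remaining 22 m³)
26 m³ → container 5 (remaining 24 m³)
10 m³ → container 1 (remaining 3 m³)
29 m³ → container 6 (remaining 21 m³)
35 m³ → container 7 (remaining 15 m³)
30 m³ → container 8 (remaining 20 m³)
6 m³ → container 2 (remaining 11 m³)
10 m³ → container 2 (remaining 1 m³)
7 m³ → container 3 (remaining 11 m³)
32 m³ → container 9 (remaining 18 m³)
35 m³ → container 10 (remaining 15 m³)
6 m³ → container 3 (remaining 5 m³)
Final containers: [5,15,6,11,10] [33,6,10] [32,7,6] [28] [26] [29] [35] [30] [32] [35].

10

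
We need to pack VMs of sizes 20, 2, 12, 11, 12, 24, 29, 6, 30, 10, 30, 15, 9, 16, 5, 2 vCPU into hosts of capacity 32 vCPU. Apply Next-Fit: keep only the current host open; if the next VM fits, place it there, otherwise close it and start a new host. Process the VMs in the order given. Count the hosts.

11

Put 20 vCPU in host 1; 12 vCPU remain.
Put 2 vCPU in host 1; 10 vCPU remain.
Put 12 vCPU in host 2; 20 vCPU remain.
Put 11 vCPU in host 2; 9 vCPU remain.
Put 12 vCPU in host 3; 20 vCPU remain.
Put 24 vCPU in host 4; 8 vCPU remain.
Put 29 vCPU in host 5; 3 vCPU remain.
Put 6 vCPU in host 6; 26 vCPU remain.
Put 30 vCPU in host 7; 2 vCPU remain.
Put 10 vCPU in host 8; 22 vCPU remain.
Put 30 vCPU in host 9; 2 vCPU remain.
Put 15 vCPU in host 10; 17 vCPU remain.
Put 9 vCPU in host 10; 8 vCPU remain.
Put 16 vCPU in host 11; 16 vCPU remain.
Put 5 vCPU in host 11; 11 vCPU remain.
Put 2 vCPU in host 11; 9 vCPU remain.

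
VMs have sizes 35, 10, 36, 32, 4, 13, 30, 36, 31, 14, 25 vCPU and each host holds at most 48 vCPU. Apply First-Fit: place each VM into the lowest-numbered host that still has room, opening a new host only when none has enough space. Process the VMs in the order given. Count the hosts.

35 vCPU → host 1 (remaining 13 vCPU)
10 vCPU → host 1 (remaining 3 vCPU)
36 vCPU → host 2 (remaining 12 vCPU)
32 vCPU → host 3 (remaining 16 vCPU)
4 vCPU → host 2 (remaining 8 vCPU)
13 vCPU → host 3 (remaining 3 vCPU)
30 vCPU → host 4 (remaining 18 vCPU)
36 vCPU → host 5 (remaining 12 vCPU)
31 vCPU → host 6 (remaining 17 vCPU)
14 vCPU → host 4 (remaining 4 vCPU)
25 vCPU → host 7 (remaining 23 vCPU)

7 hosts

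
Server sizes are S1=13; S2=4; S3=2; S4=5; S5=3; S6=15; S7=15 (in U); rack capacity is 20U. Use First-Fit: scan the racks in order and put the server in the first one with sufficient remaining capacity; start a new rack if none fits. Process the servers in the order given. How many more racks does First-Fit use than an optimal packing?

First-Fit: [13,4,2] [5,3] [15] [15] → 4 racks.
Total size 57U; any packing needs at least ⌈57/20⌉ = 3 racks.
An optimal packing achieves that bound: [15,5] [15,4] [13,3,2] → 3 racks.
Excess: 4 − 3 = 1.

1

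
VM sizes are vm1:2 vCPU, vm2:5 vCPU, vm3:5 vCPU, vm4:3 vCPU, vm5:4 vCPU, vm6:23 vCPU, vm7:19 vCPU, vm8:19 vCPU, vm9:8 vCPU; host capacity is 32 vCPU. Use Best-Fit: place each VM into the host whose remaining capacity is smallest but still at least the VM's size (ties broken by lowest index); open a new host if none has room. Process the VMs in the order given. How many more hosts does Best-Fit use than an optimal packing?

1

Best-Fit: [2,5,5,3,4] [23,8] [19] [19] → 4 hosts.
Total size 88 vCPU; any packing needs at least ⌈88/32⌉ = 3 hosts.
An optimal packing achieves that bound: [23,8] [19,5,5,3] [19,4,2] → 3 hosts.
Excess: 4 − 3 = 1.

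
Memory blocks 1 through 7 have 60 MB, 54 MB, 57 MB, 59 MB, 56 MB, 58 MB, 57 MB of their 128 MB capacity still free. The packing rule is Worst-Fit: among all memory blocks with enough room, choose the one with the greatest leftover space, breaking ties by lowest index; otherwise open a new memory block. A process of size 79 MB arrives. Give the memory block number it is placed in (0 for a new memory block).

0

No memory block has ≥ 79 MB free, so a new memory block is opened.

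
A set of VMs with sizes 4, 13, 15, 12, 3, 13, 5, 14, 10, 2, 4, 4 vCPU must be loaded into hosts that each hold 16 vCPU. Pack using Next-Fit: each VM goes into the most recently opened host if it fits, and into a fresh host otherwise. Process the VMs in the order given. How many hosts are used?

9 hosts

Put 4 vCPU in host 1; 12 vCPU remain.
Put 13 vCPU in host 2; 3 vCPU remain.
Put 15 vCPU in host 3; 1 vCPU remain.
Put 12 vCPU in host 4; 4 vCPU remain.
Put 3 vCPU in host 4; 1 vCPU remain.
Put 13 vCPU in host 5; 3 vCPU remain.
Put 5 vCPU in host 6; 11 vCPU remain.
Put 14 vCPU in host 7; 2 vCPU remain.
Put 10 vCPU in host 8; 6 vCPU remain.
Put 2 vCPU in host 8; 4 vCPU remain.
Put 4 vCPU in host 8; 0 vCPU remain.
Put 4 vCPU in host 9; 12 vCPU remain.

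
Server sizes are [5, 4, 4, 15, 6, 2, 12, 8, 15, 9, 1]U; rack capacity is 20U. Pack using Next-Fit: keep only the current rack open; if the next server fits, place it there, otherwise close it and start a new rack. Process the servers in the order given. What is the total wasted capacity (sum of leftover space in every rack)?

rack 1: place 5U, 15U left
rack 1: place 4U, 11U left
rack 1: place 4U, 7U left
rack 2: place 15U, 5U left
rack 3: place 6U, 14U left
rack 3: place 2U, 12U left
rack 3: place 12U, 0U left
rack 4: place 8U, 12U left
rack 5: place 15U, 5U left
rack 6: place 9U, 11U left
rack 6: place 1U, 10U left
6 racks × 20U = 120U; used 81U; unused 39U.

39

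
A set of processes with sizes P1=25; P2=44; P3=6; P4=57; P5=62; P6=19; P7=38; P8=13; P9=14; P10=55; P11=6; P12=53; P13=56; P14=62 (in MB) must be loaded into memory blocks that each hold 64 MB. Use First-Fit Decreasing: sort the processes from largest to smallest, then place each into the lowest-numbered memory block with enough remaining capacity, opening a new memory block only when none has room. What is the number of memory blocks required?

Sorted descending: 62, 62, 57, 56, 55, 53, 44, 38, 25, 19, 14, 13, 6, 6.
Put 62 MB in memory block 1; 2 MB remain.
Put 62 MB in memory block 2; 2 MB remain.
Put 57 MB in memory block 3; 7 MB remain.
Put 56 MB in memory block 4; 8 MB remain.
Put 55 MB in memory block 5; 9 MB remain.
Put 53 MB in memory block 6; 11 MB remain.
Put 44 MB in memory block 7; 20 MB remain.
Put 38 MB in memory block 8; 26 MB remain.
Put 25 MB in memory block 8; 1 MB remain.
Put 19 MB in memory block 7; 1 MB remain.
Put 14 MB in memory block 9; 50 MB remain.
Put 13 MB in memory block 9; 37 MB remain.
Put 6 MB in memory block 3; 1 MB remain.
Put 6 MB in memory block 4; 2 MB remain.
Final memory blocks: [62] [62] [57,6] [56,6] [55] [53] [44,19] [38,25] [14,13].

9 memory blocks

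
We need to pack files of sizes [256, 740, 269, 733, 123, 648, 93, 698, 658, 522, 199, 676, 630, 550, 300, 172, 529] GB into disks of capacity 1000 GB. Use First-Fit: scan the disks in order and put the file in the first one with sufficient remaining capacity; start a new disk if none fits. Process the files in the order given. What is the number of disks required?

11

disk 1: place 256 GB, 744 GB left
disk 1: place 740 GB, 4 GB left
disk 2: place 269 GB, 731 GB left
disk 3: place 733 GB, 267 GB left
disk 2: place 123 GB, 608 GB left
disk 4: place 648 GB, 352 GB left
disk 2: place 93 GB, 515 GB left
disk 5: place 698 GB, 302 GB left
disk 6: place 658 GB, 342 GB left
disk 7: place 522 GB, 478 GB left
disk 2: place 199 GB, 316 GB left
disk 8: place 676 GB, 324 GB left
disk 9: place 630 GB, 370 GB left
disk 10: place 550 GB, 450 GB left
disk 2: place 300 GB, 16 GB left
disk 3: place 172 GB, 95 GB left
disk 11: place 529 GB, 471 GB left
Final disks: [256,740] [269,123,93,199,300] [733,172] [648] [698] [658] [522] [676] [630] [550] [529].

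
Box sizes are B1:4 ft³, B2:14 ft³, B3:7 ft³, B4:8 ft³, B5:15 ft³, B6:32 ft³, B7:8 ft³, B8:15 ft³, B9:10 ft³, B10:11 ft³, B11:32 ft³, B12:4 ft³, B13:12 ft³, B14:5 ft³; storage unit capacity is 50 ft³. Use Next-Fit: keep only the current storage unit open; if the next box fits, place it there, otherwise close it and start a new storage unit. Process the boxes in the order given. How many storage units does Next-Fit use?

5 storage units

Put B1 (4 ft³) in storage unit 1; 46 ft³ remain.
Put B2 (14 ft³) in storage unit 1; 32 ft³ remain.
Put B3 (7 ft³) in storage unit 1; 25 ft³ remain.
Put B4 (8 ft³) in storage unit 1; 17 ft³ remain.
Put B5 (15 ft³) in storage unit 1; 2 ft³ remain.
Put B6 (32 ft³) in storage unit 2; 18 ft³ remain.
Put B7 (8 ft³) in storage unit 2; 10 ft³ remain.
Put B8 (15 ft³) in storage unit 3; 35 ft³ remain.
Put B9 (10 ft³) in storage unit 3; 25 ft³ remain.
Put B10 (11 ft³) in storage unit 3; 14 ft³ remain.
Put B11 (32 ft³) in storage unit 4; 18 ft³ remain.
Put B12 (4 ft³) in storage unit 4; 14 ft³ remain.
Put B13 (12 ft³) in storage unit 4; 2 ft³ remain.
Put B14 (5 ft³) in storage unit 5; 45 ft³ remain.
Final storage units: [4,14,7,8,15] [32,8] [15,10,11] [32,4,12] [5].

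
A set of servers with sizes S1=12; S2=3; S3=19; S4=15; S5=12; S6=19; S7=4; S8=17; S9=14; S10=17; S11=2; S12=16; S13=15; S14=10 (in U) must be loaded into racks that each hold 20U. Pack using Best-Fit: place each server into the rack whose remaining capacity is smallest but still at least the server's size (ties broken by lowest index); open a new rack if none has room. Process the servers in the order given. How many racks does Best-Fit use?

11

Put S1 (12U) in rack 1; 8U remain.
Put S2 (3U) in rack 1; 5U remain.
Put S3 (19U) in rack 2; 1U remain.
Put S4 (15U) in rack 3; 5U remain.
Put S5 (12U) in rack 4; 8U remain.
Put S6 (19U) in rack 5; 1U remain.
Put S7 (4U) in rack 1; 1U remain.
Put S8 (17U) in rack 6; 3U remain.
Put S9 (14U) in rack 7; 6U remain.
Put S10 (17U) in rack 8; 3U remain.
Put S11 (2U) in rack 6; 1U remain.
Put S12 (16U) in rack 9; 4U remain.
Put S13 (15U) in rack 10; 5U remain.
Put S14 (10U) in rack 11; 10U remain.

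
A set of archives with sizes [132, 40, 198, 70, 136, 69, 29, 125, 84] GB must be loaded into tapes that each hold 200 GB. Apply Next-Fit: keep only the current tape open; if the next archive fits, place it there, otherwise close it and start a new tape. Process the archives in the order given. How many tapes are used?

7 tapes

Put 132 GB in tape 1; 68 GB remain.
Put 40 GB in tape 1; 28 GB remain.
Put 198 GB in tape 2; 2 GB remain.
Put 70 GB in tape 3; 130 GB remain.
Put 136 GB in tape 4; 64 GB remain.
Put 69 GB in tape 5; 131 GB remain.
Put 29 GB in tape 5; 102 GB remain.
Put 125 GB in tape 6; 75 GB remain.
Put 84 GB in tape 7; 116 GB remain.
Final tapes: [132,40] [198] [70] [136] [69,29] [125] [84].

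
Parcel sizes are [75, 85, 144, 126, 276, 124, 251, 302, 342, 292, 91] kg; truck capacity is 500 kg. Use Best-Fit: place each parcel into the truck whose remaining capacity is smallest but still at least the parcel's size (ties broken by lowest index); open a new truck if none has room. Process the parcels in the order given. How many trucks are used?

6

75 kg → truck 1 (remaining 425 kg)
85 kg → truck 1 (remaining 340 kg)
144 kg → truck 1 (remaining 196 kg)
126 kg → truck 1 (remaining 70 kg)
276 kg → truck 2 (remaining 224 kg)
124 kg → truck 2 (remaining 100 kg)
251 kg → truck 3 (remaining 249 kg)
302 kg → truck 4 (remaining 198 kg)
342 kg → truck 5 (remaining 158 kg)
292 kg → truck 6 (remaining 208 kg)
91 kg → truck 2 (remaining 9 kg)
Final trucks: [75,85,144,126] [276,124,91] [251] [302] [342] [292].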